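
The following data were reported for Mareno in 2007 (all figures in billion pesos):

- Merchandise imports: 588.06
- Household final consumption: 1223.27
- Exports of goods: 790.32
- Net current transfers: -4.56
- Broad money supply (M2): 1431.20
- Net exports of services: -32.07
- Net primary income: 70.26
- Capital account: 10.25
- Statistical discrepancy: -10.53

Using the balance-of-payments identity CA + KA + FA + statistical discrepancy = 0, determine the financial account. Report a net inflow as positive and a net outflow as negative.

Goods balance = 790.32 - 588.06 = 202.26
Services balance = -32.07
Trade balance (goods + services) = 202.26 + (-32.07) = 170.19
Net primary income = 70.26
Net secondary income = -4.56
Current account = 170.19 + 70.26 + (-4.56) = 235.89
Financial account = -(235.89 + 10.25 + (-10.53)) = -235.61

-235.61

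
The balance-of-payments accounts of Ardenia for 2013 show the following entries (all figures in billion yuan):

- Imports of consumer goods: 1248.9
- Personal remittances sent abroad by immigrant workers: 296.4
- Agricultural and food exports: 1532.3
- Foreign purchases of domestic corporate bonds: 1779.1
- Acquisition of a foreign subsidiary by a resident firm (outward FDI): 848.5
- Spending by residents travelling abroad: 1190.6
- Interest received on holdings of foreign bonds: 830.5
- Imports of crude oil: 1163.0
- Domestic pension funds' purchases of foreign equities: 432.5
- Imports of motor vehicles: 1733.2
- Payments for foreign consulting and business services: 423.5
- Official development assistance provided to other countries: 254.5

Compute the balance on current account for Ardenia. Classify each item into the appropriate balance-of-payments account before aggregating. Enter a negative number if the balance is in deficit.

-3947.3

Goods: 1532.3 - 1733.2 - 1163.0 - 1248.9 = -2612.8
Services: -1190.6 - 423.5 = -1614.1
Primary income: 830.5
Secondary income: -254.5 - 296.4 = -550.9
Current account = (-2612.8) + (-1614.1) + 830.5 + (-550.9) = -3947.3
(Excluded from the current account — financial account: foreign purchases of domestic corporate bonds 1779.1, acquisition of a foreign subsidiary by a resident firm (outward FDI) 848.5, domestic pension funds' purchases of foreign equities 432.5.)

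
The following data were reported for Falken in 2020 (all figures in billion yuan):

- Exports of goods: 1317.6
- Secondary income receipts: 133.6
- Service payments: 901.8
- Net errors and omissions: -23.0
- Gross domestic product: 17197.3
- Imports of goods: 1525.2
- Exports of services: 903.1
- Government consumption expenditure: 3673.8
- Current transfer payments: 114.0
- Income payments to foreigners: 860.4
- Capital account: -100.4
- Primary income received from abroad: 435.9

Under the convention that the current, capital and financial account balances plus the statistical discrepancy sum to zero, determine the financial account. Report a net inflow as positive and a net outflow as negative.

Goods balance = 1317.6 - 1525.2 = -207.6
Services balance = 903.1 - 901.8 = 1.3
Trade balance (goods + services) = -207.6 + 1.3 = -206.3
Net primary income = 435.9 - 860.4 = -424.5
Net secondary income = 133.6 - 114.0 = 19.6
Current account = -206.3 + (-424.5) + 19.6 = -611.2
Financial account = -(-611.2 + (-100.4) + (-23.0)) = 734.6

734.6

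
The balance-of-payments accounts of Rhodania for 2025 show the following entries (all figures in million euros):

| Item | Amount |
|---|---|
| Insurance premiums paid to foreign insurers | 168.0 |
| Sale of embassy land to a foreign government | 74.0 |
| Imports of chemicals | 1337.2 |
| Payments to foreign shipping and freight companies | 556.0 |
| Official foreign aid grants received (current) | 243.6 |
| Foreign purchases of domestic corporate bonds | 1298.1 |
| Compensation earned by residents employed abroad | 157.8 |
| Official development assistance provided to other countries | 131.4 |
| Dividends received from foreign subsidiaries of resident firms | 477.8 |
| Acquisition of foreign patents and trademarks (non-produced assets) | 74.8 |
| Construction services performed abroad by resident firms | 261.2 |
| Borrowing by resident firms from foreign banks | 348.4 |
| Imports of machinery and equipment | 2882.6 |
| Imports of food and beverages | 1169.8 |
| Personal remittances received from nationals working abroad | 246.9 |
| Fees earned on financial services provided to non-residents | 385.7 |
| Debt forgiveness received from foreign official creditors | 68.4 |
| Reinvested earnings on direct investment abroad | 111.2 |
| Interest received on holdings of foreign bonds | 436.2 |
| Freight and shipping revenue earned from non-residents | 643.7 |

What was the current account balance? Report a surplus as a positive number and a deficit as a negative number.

-3280.9

Goods: -1169.8 - 1337.2 - 2882.6 = -5389.6
Services: 261.2 - 556.0 - 168.0 + 643.7 + 385.7 = 566.6
Primary income: 157.8 + 111.2 + 436.2 + 477.8 = 1183.0
Secondary income: 246.9 - 131.4 + 243.6 = 359.1
Current account = (-5389.6) + 566.6 + 1183.0 + 359.1 = -3280.9
(Excluded from the current account — capital account: sale of embassy land to a foreign government 74.0, acquisition of foreign patents and trademarks (non-produced assets) 74.8, debt forgiveness received from foreign official creditors 68.4; financial account: foreign purchases of domestic corporate bonds 1298.1, borrowing by resident firms from foreign banks 348.4.)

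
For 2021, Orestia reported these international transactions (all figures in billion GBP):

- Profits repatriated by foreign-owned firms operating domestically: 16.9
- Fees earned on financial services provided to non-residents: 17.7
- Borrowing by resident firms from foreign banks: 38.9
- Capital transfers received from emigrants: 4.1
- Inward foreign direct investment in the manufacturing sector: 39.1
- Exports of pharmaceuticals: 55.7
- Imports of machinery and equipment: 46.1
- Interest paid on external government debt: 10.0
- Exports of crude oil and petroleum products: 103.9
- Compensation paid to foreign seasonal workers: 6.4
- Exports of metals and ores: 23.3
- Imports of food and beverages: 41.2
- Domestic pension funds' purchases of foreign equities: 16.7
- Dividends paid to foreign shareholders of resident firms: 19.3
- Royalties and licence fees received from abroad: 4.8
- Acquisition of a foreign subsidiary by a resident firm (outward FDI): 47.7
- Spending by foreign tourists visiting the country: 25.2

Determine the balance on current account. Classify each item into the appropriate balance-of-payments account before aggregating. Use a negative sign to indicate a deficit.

90.7

Goods: 55.7 + 103.9 - 41.2 + 23.3 - 46.1 = 95.6
Services: 17.7 + 25.2 + 4.8 = 47.7
Primary income: -6.4 - 16.9 - 19.3 - 10.0 = -52.6
Current account = 95.6 + 47.7 + (-52.6) = 90.7
(Excluded from the current account — financial account: borrowing by resident firms from foreign banks 38.9, inward foreign direct investment in the manufacturing sector 39.1, domestic pension funds' purchases of foreign equities 16.7, acquisition of a foreign subsidiary by a resident firm (outward FDI) 47.7; capital account: capital transfers received from emigrants 4.1.)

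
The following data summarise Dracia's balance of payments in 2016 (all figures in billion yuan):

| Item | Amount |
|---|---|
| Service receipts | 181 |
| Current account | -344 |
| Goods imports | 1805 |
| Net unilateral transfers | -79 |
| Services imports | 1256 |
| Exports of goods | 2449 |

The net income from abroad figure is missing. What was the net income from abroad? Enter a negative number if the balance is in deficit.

166

Current account = goods balance + services balance + net primary income + net secondary income
Sum of the known components = -510
Net income from abroad = CA - (known components) = -344 - (-510) = 166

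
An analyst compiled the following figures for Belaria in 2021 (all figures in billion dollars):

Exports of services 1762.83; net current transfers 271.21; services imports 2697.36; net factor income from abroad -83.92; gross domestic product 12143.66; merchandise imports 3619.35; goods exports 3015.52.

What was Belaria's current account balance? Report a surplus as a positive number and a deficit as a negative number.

Goods balance = 3015.52 - 3619.35 = -603.83
Services balance = 1762.83 - 2697.36 = -934.53
Trade balance (goods + services) = -603.83 + (-934.53) = -1538.36
Net primary income = -83.92
Net secondary income = 271.21
Current account = -1538.36 + (-83.92) + 271.21 = -1351.07

-1351.07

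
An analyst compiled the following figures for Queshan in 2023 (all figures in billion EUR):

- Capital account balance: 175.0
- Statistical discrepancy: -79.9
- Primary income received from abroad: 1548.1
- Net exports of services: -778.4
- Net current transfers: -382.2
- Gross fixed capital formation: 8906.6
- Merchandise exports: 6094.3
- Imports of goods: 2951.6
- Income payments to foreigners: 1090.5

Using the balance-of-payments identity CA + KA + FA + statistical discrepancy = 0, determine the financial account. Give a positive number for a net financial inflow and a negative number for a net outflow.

-2534.8

Goods balance = 6094.3 - 2951.6 = 3142.7
Services balance = -778.4
Trade balance (goods + services) = 3142.7 + (-778.4) = 2364.3
Net primary income = 1548.1 - 1090.5 = 457.6
Net secondary income = -382.2
Current account = 2364.3 + 457.6 + (-382.2) = 2439.7
Financial account = -(2439.7 + 175.0 + (-79.9)) = -2534.8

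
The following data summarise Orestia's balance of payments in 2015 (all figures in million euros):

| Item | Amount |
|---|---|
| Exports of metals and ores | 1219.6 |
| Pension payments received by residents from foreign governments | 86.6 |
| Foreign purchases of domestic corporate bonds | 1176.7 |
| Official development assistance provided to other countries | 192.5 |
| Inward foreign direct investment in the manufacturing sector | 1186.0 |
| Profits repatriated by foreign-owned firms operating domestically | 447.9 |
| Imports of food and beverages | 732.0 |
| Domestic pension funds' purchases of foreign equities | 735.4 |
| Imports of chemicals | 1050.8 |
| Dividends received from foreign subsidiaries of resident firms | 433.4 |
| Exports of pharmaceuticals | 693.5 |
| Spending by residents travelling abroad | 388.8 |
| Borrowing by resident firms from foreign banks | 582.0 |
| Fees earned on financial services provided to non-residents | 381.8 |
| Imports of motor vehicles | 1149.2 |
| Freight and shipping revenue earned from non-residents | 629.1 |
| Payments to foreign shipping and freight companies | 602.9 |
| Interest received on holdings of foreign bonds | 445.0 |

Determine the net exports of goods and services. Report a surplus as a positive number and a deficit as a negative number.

Goods: 1219.6 + 693.5 - 1149.2 - 732.0 - 1050.8 = -1018.9
Services: 629.1 + 381.8 - 388.8 - 602.9 = 19.2
Trade balance = -1018.9 + 19.2 = -999.7
(Excluded from the trade balance — secondary income: pension payments received by residents from foreign governments 86.6, official development assistance provided to other countries 192.5; financial account: foreign purchases of domestic corporate bonds 1176.7, inward foreign direct investment in the manufacturing sector 1186.0, domestic pension funds' purchases of foreign equities 735.4, borrowing by resident firms from foreign banks 582.0; primary income: profits repatriated by foreign-owned firms operating domestically 447.9, dividends received from foreign subsidiaries of resident firms 433.4, interest received on holdings of foreign bonds 445.0.)

-999.7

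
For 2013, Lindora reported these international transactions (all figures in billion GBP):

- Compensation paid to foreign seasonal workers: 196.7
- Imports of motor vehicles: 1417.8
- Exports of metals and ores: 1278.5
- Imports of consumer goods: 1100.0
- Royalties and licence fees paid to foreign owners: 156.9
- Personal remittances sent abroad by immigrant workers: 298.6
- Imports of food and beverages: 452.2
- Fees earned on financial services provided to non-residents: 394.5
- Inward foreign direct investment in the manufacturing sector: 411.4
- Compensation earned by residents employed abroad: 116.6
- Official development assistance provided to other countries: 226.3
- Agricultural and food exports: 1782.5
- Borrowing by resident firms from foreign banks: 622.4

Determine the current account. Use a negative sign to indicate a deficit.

Goods: 1278.5 - 1100.0 - 1417.8 - 452.2 + 1782.5 = 91.0
Services: -156.9 + 394.5 = 237.6
Primary income: 116.6 - 196.7 = -80.1
Secondary income: -226.3 - 298.6 = -524.9
Current account = 91.0 + 237.6 + (-80.1) + (-524.9) = -276.4
(Excluded from the current account — financial account: inward foreign direct investment in the manufacturing sector 411.4, borrowing by resident firms from foreign banks 622.4.)

-276.4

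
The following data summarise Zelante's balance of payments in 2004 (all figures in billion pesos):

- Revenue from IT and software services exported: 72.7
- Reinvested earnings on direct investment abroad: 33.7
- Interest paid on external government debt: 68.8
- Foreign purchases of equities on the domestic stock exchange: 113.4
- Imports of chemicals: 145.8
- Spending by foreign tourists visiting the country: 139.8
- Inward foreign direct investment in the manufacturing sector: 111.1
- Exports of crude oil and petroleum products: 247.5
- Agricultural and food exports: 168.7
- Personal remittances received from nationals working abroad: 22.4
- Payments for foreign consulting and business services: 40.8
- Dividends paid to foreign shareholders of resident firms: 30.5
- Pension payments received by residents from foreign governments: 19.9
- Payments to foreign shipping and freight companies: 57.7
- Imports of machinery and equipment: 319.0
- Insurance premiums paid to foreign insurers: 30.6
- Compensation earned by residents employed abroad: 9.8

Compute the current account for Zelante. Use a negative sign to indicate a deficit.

Goods: -145.8 - 319.0 + 168.7 + 247.5 = -48.6
Services: -30.6 - 40.8 + 139.8 + 72.7 - 57.7 = 83.4
Primary income: -68.8 + 33.7 - 30.5 + 9.8 = -55.8
Secondary income: 22.4 + 19.9 = 42.3
Current account = (-48.6) + 83.4 + (-55.8) + 42.3 = 21.3
(Excluded from the current account — financial account: foreign purchases of equities on the domestic stock exchange 113.4, inward foreign direct investment in the manufacturing sector 111.1.)

21.3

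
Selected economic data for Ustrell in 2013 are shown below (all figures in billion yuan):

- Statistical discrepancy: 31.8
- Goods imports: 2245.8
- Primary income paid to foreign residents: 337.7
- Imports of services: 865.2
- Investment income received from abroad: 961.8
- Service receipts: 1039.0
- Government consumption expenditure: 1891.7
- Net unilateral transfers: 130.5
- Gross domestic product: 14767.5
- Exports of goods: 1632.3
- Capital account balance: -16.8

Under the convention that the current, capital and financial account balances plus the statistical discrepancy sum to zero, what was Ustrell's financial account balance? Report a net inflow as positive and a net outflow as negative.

-329.9

Goods balance = 1632.3 - 2245.8 = -613.5
Services balance = 1039.0 - 865.2 = 173.8
Trade balance (goods + services) = -613.5 + 173.8 = -439.7
Net primary income = 961.8 - 337.7 = 624.1
Net secondary income = 130.5
Current account = -439.7 + 624.1 + 130.5 = 314.9
Financial account = -(314.9 + (-16.8) + 31.8) = -329.9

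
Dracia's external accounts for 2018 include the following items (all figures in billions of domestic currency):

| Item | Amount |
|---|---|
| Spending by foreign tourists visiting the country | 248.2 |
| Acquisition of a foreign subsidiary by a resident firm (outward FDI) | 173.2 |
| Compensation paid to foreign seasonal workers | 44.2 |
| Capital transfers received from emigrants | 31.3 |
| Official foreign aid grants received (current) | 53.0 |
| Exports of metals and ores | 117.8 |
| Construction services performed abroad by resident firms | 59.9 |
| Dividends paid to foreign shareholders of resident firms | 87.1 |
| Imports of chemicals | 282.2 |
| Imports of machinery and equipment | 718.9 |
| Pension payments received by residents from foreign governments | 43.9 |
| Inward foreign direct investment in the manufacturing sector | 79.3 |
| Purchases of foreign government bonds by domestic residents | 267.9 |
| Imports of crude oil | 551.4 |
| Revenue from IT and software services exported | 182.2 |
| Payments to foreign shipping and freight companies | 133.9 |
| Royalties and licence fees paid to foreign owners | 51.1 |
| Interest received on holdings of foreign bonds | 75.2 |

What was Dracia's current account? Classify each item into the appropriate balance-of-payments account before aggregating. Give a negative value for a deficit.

Goods: -551.4 - 718.9 - 282.2 + 117.8 = -1434.7
Services: -51.1 + 182.2 + 59.9 + 248.2 - 133.9 = 305.3
Primary income: -44.2 - 87.1 + 75.2 = -56.1
Secondary income: 43.9 + 53.0 = 96.9
Current account = (-1434.7) + 305.3 + (-56.1) + 96.9 = -1088.6
(Excluded from the current account — financial account: acquisition of a foreign subsidiary by a resident firm (outward FDI) 173.2, inward foreign direct investment in the manufacturing sector 79.3, purchases of foreign government bonds by domestic residents 267.9; capital account: capital transfers received from emigrants 31.3.)

-1088.6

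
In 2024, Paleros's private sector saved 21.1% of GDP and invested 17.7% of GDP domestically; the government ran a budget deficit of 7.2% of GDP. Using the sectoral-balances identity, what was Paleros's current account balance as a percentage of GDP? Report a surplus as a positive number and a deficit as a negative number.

-3.8

By the sectoral-balances identity, CA = (S_private - I) + (T - G).
Private balance = 21.1 - 17.7 = 3.4
Government balance (T - G) = -7.2
CA = 3.4 + (-7.2) = -3.8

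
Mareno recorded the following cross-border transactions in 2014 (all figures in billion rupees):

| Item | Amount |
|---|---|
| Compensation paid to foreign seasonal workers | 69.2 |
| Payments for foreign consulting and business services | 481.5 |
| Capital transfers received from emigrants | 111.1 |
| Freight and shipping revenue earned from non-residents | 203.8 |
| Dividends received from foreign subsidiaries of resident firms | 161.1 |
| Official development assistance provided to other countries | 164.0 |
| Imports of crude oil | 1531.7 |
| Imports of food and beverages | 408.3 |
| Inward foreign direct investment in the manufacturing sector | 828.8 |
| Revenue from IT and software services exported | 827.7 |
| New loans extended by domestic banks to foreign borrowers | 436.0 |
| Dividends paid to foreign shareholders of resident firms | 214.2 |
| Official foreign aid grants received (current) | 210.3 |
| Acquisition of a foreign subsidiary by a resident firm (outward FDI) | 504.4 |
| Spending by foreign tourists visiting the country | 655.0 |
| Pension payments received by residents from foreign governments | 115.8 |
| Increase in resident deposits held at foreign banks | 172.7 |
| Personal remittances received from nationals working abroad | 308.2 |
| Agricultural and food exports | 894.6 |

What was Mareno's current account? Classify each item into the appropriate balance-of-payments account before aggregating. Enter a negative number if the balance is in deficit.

Goods: -408.3 - 1531.7 + 894.6 = -1045.4
Services: 655.0 + 827.7 + 203.8 - 481.5 = 1205.0
Primary income: -69.2 - 214.2 + 161.1 = -122.3
Secondary income: 308.2 + 210.3 - 164.0 + 115.8 = 470.3
Current account = (-1045.4) + 1205.0 + (-122.3) + 470.3 = 507.6
(Excluded from the current account — capital account: capital transfers received from emigrants 111.1; financial account: inward foreign direct investment in the manufacturing sector 828.8, new loans extended by domestic banks to foreign borrowers 436.0, acquisition of a foreign subsidiary by a resident firm (outward FDI) 504.4, increase in resident deposits held at foreign banks 172.7.)

507.6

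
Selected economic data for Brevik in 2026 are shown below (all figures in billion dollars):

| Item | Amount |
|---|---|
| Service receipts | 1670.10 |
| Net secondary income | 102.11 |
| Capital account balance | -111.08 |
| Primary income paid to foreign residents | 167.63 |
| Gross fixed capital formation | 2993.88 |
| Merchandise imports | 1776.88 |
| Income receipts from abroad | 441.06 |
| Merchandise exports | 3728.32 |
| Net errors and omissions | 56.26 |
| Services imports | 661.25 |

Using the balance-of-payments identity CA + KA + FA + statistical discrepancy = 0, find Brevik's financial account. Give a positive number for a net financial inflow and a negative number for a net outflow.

Goods balance = 3728.32 - 1776.88 = 1951.44
Services balance = 1670.10 - 661.25 = 1008.85
Trade balance (goods + services) = 1951.44 + 1008.85 = 2960.29
Net primary income = 441.06 - 167.63 = 273.43
Net secondary income = 102.11
Current account = 2960.29 + 273.43 + 102.11 = 3335.83
Financial account = -(3335.83 + (-111.08) + 56.26) = -3281.01

-3281.01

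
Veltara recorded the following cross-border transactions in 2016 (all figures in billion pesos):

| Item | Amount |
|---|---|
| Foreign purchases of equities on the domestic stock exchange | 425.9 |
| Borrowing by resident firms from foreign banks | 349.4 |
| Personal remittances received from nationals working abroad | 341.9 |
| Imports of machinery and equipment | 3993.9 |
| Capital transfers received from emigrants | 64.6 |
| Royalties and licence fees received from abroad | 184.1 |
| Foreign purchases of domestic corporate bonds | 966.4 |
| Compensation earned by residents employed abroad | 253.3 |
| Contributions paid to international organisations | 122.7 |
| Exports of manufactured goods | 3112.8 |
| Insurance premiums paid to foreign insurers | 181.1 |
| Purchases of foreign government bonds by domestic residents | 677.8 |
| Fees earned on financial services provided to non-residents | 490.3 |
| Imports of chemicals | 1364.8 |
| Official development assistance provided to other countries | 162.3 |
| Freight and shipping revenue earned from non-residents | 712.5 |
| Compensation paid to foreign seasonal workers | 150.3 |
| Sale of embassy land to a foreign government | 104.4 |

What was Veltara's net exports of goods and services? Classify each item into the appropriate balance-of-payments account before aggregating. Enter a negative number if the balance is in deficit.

-1040.1

Goods: -1364.8 - 3993.9 + 3112.8 = -2245.9
Services: 184.1 + 712.5 + 490.3 - 181.1 = 1205.8
Trade balance = -2245.9 + 1205.8 = -1040.1
(Excluded from the trade balance — financial account: foreign purchases of equities on the domestic stock exchange 425.9, borrowing by resident firms from foreign banks 349.4, foreign purchases of domestic corporate bonds 966.4, purchases of foreign government bonds by domestic residents 677.8; secondary income: personal remittances received from nationals working abroad 341.9, contributions paid to international organisations 122.7, official development assistance provided to other countries 162.3; capital account: capital transfers received from emigrants 64.6, sale of embassy land to a foreign government 104.4; primary income: compensation earned by residents employed abroad 253.3, compensation paid to foreign seasonal workers 150.3.)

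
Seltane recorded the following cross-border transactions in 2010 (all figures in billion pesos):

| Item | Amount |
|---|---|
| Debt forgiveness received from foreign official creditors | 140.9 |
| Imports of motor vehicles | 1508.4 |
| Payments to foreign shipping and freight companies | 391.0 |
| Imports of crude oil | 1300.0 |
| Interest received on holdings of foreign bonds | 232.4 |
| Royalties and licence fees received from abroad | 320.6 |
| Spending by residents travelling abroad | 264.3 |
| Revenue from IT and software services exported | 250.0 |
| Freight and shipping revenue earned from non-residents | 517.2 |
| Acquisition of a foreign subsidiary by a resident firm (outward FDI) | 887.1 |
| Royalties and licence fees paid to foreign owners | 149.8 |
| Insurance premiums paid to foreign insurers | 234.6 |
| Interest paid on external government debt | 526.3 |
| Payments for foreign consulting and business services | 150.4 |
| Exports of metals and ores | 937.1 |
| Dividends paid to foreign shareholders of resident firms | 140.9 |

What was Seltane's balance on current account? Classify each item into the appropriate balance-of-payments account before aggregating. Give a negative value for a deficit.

-2408.4

Goods: -1300.0 - 1508.4 + 937.1 = -1871.3
Services: -264.3 - 150.4 + 250.0 - 234.6 + 320.6 - 149.8 - 391.0 + 517.2 = -102.3
Primary income: -526.3 - 140.9 + 232.4 = -434.8
Current account = (-1871.3) + (-102.3) + (-434.8) = -2408.4
(Excluded from the current account — capital account: debt forgiveness received from foreign official creditors 140.9; financial account: acquisition of a foreign subsidiary by a resident firm (outward FDI) 887.1.)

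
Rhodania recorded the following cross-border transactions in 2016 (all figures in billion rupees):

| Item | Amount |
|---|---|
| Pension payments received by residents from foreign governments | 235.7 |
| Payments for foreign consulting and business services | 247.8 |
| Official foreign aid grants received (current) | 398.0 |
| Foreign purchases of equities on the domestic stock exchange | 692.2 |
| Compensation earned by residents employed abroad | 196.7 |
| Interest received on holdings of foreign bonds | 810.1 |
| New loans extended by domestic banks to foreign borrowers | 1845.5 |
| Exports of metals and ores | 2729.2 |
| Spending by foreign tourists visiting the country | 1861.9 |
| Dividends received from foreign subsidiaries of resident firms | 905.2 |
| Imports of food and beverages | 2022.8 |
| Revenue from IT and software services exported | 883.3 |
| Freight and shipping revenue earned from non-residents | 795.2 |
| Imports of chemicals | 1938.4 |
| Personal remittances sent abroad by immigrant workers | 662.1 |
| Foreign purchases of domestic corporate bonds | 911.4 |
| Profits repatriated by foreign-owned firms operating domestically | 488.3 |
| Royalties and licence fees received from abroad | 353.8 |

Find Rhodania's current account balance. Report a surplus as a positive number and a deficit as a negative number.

3809.7

Goods: -2022.8 + 2729.2 - 1938.4 = -1232.0
Services: 883.3 + 795.2 + 353.8 - 247.8 + 1861.9 = 3646.4
Primary income: 196.7 + 905.2 + 810.1 - 488.3 = 1423.7
Secondary income: 398.0 + 235.7 - 662.1 = -28.4
Current account = (-1232.0) + 3646.4 + 1423.7 + (-28.4) = 3809.7
(Excluded from the current account — financial account: foreign purchases of equities on the domestic stock exchange 692.2, new loans extended by domestic banks to foreign borrowers 1845.5, foreign purchases of domestic corporate bonds 911.4.)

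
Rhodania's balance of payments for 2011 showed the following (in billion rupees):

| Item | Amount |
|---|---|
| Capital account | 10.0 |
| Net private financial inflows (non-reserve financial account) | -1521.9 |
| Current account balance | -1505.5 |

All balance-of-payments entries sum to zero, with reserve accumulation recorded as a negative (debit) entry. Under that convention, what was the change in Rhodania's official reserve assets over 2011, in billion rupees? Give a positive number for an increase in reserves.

Official reserve transactions balance = -((-1505.5) + 10.0 + (-1521.9)) = 3017.4
An accumulation of reserves is recorded as a debit (negative entry), so the change in the stock of reserves is the negative of that balance.
Change in official reserves = -(3017.4) = -3017.4

-3017.4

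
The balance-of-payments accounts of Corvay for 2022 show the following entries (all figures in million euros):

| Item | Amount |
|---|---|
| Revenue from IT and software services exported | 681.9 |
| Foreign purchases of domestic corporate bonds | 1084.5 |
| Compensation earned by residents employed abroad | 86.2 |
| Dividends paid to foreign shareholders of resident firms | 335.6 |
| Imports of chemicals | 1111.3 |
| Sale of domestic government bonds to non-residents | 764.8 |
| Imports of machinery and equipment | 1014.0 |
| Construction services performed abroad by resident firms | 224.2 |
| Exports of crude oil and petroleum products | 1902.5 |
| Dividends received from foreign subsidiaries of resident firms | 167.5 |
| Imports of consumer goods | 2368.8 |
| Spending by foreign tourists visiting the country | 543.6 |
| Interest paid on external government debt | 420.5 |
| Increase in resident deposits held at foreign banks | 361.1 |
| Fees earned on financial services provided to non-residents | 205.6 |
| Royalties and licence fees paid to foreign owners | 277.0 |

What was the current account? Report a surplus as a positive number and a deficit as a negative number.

Goods: -2368.8 - 1014.0 + 1902.5 - 1111.3 = -2591.6
Services: 224.2 + 543.6 + 681.9 + 205.6 - 277.0 = 1378.3
Primary income: 167.5 - 335.6 - 420.5 + 86.2 = -502.4
Current account = (-2591.6) + 1378.3 + (-502.4) = -1715.7
(Excluded from the current account — financial account: foreign purchases of domestic corporate bonds 1084.5, sale of domestic government bonds to non-residents 764.8, increase in resident deposits held at foreign banks 361.1.)

-1715.7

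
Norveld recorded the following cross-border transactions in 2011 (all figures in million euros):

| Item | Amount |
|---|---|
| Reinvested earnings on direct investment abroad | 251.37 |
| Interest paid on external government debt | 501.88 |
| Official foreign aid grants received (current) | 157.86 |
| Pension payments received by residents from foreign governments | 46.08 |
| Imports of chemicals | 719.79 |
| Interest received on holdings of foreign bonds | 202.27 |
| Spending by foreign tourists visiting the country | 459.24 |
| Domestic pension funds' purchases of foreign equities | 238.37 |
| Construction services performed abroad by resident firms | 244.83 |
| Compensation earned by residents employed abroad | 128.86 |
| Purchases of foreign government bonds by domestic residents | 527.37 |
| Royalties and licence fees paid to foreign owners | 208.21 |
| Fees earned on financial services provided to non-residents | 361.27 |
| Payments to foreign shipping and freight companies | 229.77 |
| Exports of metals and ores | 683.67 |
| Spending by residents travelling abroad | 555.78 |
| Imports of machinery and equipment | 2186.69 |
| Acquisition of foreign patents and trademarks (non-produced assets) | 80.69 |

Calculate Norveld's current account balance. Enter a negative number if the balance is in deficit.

-1866.67

Goods: 683.67 - 2186.69 - 719.79 = -2222.81
Services: 361.27 - 555.78 + 244.83 + 459.24 - 229.77 - 208.21 = 71.58
Primary income: 251.37 - 501.88 + 202.27 + 128.86 = 80.62
Secondary income: 46.08 + 157.86 = 203.94
Current account = (-2222.81) + 71.58 + 80.62 + 203.94 = -1866.67
(Excluded from the current account — financial account: domestic pension funds' purchases of foreign equities 238.37, purchases of foreign government bonds by domestic residents 527.37; capital account: acquisition of foreign patents and trademarks (non-produced assets) 80.69.)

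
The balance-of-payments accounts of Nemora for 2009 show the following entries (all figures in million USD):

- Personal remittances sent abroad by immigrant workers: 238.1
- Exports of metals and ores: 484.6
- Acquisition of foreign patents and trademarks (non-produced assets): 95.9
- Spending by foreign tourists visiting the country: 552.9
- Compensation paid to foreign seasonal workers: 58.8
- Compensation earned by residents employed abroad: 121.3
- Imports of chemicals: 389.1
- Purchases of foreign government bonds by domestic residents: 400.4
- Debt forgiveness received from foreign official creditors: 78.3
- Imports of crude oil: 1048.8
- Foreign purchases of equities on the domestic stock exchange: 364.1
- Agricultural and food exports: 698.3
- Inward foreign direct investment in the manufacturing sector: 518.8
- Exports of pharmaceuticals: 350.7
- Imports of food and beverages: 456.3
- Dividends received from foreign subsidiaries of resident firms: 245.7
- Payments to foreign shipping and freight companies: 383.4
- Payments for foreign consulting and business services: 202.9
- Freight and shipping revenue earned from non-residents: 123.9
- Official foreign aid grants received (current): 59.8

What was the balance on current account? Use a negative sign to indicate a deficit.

Goods: -456.3 + 484.6 + 350.7 - 1048.8 + 698.3 - 389.1 = -360.6
Services: -202.9 - 383.4 + 123.9 + 552.9 = 90.5
Primary income: 121.3 - 58.8 + 245.7 = 308.2
Secondary income: 59.8 - 238.1 = -178.3
Current account = (-360.6) + 90.5 + 308.2 + (-178.3) = -140.2
(Excluded from the current account — capital account: acquisition of foreign patents and trademarks (non-produced assets) 95.9, debt forgiveness received from foreign official creditors 78.3; financial account: purchases of foreign government bonds by domestic residents 400.4, foreign purchases of equities on the domestic stock exchange 364.1, inward foreign direct investment in the manufacturing sector 518.8.)

-140.2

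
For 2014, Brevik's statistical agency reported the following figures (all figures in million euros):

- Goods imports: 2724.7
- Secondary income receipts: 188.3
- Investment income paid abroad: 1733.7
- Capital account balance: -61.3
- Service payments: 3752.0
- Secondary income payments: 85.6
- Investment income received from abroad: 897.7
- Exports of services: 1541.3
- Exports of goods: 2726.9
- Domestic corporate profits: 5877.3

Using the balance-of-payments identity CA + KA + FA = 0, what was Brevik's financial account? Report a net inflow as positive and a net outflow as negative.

Goods balance = 2726.9 - 2724.7 = 2.2
Services balance = 1541.3 - 3752.0 = -2210.7
Trade balance (goods + services) = 2.2 + (-2210.7) = -2208.5
Net primary income = 897.7 - 1733.7 = -836.0
Net secondary income = 188.3 - 85.6 = 102.7
Current account = -2208.5 + (-836.0) + 102.7 = -2941.8
Financial account = -(-2941.8 + (-61.3)) = 3003.1

3003.1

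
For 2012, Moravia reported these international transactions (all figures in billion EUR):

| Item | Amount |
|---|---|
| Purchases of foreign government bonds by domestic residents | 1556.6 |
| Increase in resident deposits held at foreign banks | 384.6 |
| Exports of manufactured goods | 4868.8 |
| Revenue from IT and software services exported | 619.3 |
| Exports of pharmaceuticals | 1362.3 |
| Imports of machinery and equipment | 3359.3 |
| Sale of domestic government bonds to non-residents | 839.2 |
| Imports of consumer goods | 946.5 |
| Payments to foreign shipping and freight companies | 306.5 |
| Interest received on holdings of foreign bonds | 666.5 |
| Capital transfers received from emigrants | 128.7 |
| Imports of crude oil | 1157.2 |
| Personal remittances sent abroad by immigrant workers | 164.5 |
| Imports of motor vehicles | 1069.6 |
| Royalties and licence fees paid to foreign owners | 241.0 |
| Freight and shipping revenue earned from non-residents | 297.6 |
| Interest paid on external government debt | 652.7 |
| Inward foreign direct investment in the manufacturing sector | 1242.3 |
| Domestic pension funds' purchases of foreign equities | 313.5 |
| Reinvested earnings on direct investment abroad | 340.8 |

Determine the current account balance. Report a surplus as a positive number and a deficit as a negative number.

258.0

Goods: -946.5 + 4868.8 - 1157.2 - 3359.3 - 1069.6 + 1362.3 = -301.5
Services: -306.5 + 297.6 + 619.3 - 241.0 = 369.4
Primary income: -652.7 + 666.5 + 340.8 = 354.6
Secondary income: -164.5
Current account = (-301.5) + 369.4 + 354.6 + (-164.5) = 258.0
(Excluded from the current account — financial account: purchases of foreign government bonds by domestic residents 1556.6, increase in resident deposits held at foreign banks 384.6, sale of domestic government bonds to non-residents 839.2, inward foreign direct investment in the manufacturing sector 1242.3, domestic pension funds' purchases of foreign equities 313.5; capital account: capital transfers received from emigrants 128.7.)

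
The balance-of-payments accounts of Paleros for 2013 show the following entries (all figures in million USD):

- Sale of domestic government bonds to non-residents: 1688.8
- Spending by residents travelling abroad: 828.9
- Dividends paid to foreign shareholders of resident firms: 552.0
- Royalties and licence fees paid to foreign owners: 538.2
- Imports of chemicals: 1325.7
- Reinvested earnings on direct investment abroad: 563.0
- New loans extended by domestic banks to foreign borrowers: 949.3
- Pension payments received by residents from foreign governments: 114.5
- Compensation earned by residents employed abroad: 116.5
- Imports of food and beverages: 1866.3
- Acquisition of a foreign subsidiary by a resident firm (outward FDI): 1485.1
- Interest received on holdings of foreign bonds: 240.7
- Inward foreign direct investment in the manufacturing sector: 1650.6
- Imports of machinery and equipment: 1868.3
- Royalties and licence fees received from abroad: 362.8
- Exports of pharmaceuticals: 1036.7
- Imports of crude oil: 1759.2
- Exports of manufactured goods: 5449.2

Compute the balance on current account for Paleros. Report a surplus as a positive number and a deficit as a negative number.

Goods: -1866.3 - 1325.7 - 1868.3 + 1036.7 - 1759.2 + 5449.2 = -333.6
Services: -828.9 + 362.8 - 538.2 = -1004.3
Primary income: -552.0 + 116.5 + 563.0 + 240.7 = 368.2
Secondary income: 114.5
Current account = (-333.6) + (-1004.3) + 368.2 + 114.5 = -855.2
(Excluded from the current account — financial account: sale of domestic government bonds to non-residents 1688.8, new loans extended by domestic banks to foreign borrowers 949.3, acquisition of a foreign subsidiary by a resident firm (outward FDI) 1485.1, inward foreign direct investment in the manufacturing sector 1650.6.)

-855.2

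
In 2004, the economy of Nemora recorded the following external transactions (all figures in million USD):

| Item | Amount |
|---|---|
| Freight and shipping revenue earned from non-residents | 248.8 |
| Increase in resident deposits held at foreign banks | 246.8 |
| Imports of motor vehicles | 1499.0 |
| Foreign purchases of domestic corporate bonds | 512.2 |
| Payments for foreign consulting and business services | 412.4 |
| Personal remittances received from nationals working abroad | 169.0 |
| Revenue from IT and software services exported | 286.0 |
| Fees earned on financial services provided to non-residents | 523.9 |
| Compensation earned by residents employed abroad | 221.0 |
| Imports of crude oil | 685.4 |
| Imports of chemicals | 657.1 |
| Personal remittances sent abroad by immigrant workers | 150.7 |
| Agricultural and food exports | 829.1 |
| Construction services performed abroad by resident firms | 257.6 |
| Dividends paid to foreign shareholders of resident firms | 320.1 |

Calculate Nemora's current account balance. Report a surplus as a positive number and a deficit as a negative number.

-1189.3

Goods: -657.1 + 829.1 - 685.4 - 1499.0 = -2012.4
Services: 286.0 + 523.9 + 257.6 + 248.8 - 412.4 = 903.9
Primary income: -320.1 + 221.0 = -99.1
Secondary income: -150.7 + 169.0 = 18.3
Current account = (-2012.4) + 903.9 + (-99.1) + 18.3 = -1189.3
(Excluded from the current account — financial account: increase in resident deposits held at foreign banks 246.8, foreign purchases of domestic corporate bonds 512.2.)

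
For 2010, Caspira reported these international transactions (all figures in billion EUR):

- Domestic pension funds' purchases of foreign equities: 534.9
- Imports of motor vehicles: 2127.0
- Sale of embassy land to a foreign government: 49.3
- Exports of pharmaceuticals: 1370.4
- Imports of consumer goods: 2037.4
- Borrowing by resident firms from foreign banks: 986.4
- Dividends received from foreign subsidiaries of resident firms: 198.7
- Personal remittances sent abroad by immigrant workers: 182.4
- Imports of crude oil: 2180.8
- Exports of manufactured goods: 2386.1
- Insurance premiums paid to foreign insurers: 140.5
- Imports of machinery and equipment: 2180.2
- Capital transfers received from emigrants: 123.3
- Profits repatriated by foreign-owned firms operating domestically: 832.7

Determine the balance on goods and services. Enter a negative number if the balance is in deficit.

Goods: -2180.8 - 2037.4 - 2180.2 + 1370.4 - 2127.0 + 2386.1 = -4768.9
Services: -140.5
Trade balance = -4768.9 + (-140.5) = -4909.4
(Excluded from the trade balance — financial account: domestic pension funds' purchases of foreign equities 534.9, borrowing by resident firms from foreign banks 986.4; capital account: sale of embassy land to a foreign government 49.3, capital transfers received from emigrants 123.3; primary income: dividends received from foreign subsidiaries of resident firms 198.7, profits repatriated by foreign-owned firms operating domestically 832.7; secondary income: personal remittances sent abroad by immigrant workers 182.4.)

-4909.4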